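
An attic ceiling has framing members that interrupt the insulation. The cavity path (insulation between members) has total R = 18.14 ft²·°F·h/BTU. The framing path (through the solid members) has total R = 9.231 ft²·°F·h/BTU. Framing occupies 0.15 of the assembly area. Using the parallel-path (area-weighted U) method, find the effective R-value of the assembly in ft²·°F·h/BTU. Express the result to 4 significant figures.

U_eff = 0.85/18.14 + 0.15/9.231 = 0.046858 + 0.01625 = 0.063107
R_eff = 1/U_eff = 15.846 ft²·°F·h/BTU

15.85 ft²·°F·h/BTU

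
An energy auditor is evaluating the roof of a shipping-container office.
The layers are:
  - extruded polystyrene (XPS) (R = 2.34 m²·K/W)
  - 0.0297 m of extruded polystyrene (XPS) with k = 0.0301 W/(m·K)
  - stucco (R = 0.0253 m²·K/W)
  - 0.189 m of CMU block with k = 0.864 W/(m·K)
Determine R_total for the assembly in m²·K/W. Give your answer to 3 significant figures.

0.0297/0.0301 = 0.9867
0.189/0.864 = 0.2188
R_total = 2.34 + 0.9867 + 0.0253 + 0.2188 = 3.571 m²·K/W

3.57 m²·K/W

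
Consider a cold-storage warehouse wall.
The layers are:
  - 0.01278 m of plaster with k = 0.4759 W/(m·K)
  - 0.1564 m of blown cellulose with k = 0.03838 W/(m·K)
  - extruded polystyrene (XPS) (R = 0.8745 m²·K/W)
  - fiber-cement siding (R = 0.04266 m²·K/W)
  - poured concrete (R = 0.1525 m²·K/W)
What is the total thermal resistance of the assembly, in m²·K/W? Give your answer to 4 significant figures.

5.172 m²·K/W

0.01278/0.4759 = 0.026854
0.1564/0.03838 = 4.075
R_total = 0.026854 + 4.075 + 0.8745 + 0.04266 + 0.1525 = 5.1716 m²·K/W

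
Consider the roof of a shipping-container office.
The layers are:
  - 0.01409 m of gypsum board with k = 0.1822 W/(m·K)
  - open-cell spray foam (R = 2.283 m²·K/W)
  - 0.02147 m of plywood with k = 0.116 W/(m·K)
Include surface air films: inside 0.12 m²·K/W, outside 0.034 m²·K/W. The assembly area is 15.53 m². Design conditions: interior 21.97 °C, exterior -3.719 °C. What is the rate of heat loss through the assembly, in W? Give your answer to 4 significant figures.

0.01409/0.1822 = 0.077333
0.02147/0.116 = 0.18509
R_total = 0.12 + 0.077333 + 2.283 + 0.18509 + 0.034 = 2.6994 m²·K/W
Q = A·ΔT/R = 15.53 × (21.97 − (-3.719)) / 2.6994 = 147.79 W

147.8 W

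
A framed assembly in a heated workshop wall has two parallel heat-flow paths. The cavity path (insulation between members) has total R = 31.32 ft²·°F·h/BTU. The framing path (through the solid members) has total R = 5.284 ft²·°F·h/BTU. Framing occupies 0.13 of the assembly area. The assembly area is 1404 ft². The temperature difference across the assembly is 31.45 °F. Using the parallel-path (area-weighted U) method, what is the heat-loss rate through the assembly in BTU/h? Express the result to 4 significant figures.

2313 BTU/h

U_eff = 0.87/31.32 + 0.13/5.284 = 0.027778 + 0.024603 = 0.05238
R_eff = 1/U_eff = 19.091 ft²·°F·h/BTU
Q = 1404 × 31.45 / 19.091 = 2312.9 BTU/h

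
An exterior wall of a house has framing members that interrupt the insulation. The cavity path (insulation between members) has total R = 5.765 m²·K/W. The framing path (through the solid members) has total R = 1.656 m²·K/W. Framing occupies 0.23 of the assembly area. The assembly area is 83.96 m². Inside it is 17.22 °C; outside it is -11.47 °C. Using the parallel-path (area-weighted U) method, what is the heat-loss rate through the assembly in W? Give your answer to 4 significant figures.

U_eff = 0.77/5.765 + 0.23/1.656 = 0.13356 + 0.13889 = 0.27245
R_eff = 1/U_eff = 3.6704 m²·K/W
Q = 83.96 × (17.22 − (-11.47)) / 3.6704 = 656.29 W

656.3 W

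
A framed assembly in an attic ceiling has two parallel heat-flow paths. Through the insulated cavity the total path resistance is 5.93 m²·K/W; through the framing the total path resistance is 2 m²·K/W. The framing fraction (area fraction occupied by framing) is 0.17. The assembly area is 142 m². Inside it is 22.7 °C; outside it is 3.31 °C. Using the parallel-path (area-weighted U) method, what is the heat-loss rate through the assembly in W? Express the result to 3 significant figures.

619 W

U_eff = 0.83/5.93 + 0.17/2 = 0.14 + 0.085 = 0.225
R_eff = 1/U_eff = 4.445 m²·K/W
Q = 142 × (22.7 − 3.31) / 4.445 = 619.4 W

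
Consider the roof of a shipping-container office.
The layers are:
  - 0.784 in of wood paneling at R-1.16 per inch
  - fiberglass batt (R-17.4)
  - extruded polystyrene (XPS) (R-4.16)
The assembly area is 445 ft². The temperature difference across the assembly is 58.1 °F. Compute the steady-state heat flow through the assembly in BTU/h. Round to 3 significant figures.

1150 BTU/h

0.784 × 1.16 = 0.9094
R_total = 0.9094 + 17.4 + 4.16 = 22.47 ft²·°F·h/BTU
Q = A·ΔT/R = 445 × 58.1 / 22.47 = 1151 BTU/h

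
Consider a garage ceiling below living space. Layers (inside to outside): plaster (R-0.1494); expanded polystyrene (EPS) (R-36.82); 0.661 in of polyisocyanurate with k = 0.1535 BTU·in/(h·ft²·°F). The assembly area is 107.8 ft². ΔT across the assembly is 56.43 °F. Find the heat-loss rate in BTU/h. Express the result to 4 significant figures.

147.4 BTU/h

0.661/0.1535 = 4.3062
R_total = 0.1494 + 36.82 + 4.3062 = 41.276 ft²·°F·h/BTU
Q = A·ΔT/R = 107.8 × 56.43 / 41.276 = 147.38 BTU/h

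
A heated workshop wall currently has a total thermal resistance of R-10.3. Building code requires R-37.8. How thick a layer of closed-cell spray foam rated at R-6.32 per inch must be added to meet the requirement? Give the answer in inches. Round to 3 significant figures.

ΔR = 37.8 − 10.3 = 27.5 ft²·°F·h/BTU
L = ΔR / (R/in) = 27.5/6.32 = 4.351 in

4.35 in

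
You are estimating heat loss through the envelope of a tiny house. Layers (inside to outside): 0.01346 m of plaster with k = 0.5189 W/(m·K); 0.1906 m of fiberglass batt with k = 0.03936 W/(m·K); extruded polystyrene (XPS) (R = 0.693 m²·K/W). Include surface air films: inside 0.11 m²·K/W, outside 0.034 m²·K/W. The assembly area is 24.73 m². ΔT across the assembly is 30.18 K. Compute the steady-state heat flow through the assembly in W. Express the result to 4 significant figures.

130.8 W

0.01346/0.5189 = 0.025939
0.1906/0.03936 = 4.8425
R_total = 0.11 + 0.025939 + 4.8425 + 0.693 + 0.034 = 5.7054 m²·K/W
Q = A·ΔT/R = 24.73 × 30.18 / 5.7054 = 130.81 W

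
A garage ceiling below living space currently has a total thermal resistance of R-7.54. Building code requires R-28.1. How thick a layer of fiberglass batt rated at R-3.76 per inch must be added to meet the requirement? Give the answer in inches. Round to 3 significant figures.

ΔR = 28.1 − 7.54 = 20.56 ft²·°F·h/BTU
L = ΔR / (R/in) = 20.56/3.76 = 5.468 in

5.47 in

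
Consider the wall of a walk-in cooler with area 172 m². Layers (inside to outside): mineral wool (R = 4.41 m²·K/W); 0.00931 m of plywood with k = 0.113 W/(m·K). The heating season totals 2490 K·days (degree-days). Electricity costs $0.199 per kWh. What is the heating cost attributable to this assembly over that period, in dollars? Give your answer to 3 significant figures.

0.00931/0.113 = 0.08239
R_total = 4.41 + 0.08239 = 4.492 m²·K/W
E = A × HDD × 24 / R / 1000 = 172 × 2490 × 24 / 4.492 / 1000 = 2288 kWh
Cost = 2288 × 0.199 = $455.3

455 dollars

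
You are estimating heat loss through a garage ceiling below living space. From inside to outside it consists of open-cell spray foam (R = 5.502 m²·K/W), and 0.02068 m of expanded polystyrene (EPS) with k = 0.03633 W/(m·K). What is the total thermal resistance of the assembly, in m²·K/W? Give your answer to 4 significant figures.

6.071 m²·K/W

0.02068/0.03633 = 0.56923
R_total = 5.502 + 0.56923 = 6.0712 m²·K/W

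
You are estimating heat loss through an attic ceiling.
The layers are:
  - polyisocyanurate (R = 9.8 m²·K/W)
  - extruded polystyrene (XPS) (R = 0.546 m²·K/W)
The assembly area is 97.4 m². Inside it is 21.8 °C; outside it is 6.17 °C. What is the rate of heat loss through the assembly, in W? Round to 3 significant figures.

R_total = 9.8 + 0.546 = 10.35 m²·K/W
Q = A·ΔT/R = 97.4 × (21.8 − 6.17) / 10.35 = 147.1 W

147 W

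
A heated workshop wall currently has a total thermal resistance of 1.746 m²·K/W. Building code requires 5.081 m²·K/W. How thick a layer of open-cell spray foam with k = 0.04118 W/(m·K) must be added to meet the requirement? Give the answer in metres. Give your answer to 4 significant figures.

ΔR = 5.081 − 1.746 = 3.335 m²·K/W
L = ΔR × k = 3.335 × 0.04118 = 0.13734 m

0.1373 m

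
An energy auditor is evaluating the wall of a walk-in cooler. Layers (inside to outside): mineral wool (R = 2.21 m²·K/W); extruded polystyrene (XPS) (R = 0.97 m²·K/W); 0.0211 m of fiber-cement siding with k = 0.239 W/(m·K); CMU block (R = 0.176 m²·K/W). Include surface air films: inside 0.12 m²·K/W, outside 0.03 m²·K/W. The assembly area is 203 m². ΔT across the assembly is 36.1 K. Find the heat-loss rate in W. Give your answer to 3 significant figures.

0.0211/0.239 = 0.08828
R_total = 0.12 + 2.21 + 0.97 + 0.08828 + 0.176 + 0.03 = 3.594 m²·K/W
Q = A·ΔT/R = 203 × 36.1 / 3.594 = 2039 W

2040 W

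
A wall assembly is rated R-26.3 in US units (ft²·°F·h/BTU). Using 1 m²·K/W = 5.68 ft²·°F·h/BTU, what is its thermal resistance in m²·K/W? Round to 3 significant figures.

R_SI = 26.3/5.68 = 4.63

4.63 m²·K/W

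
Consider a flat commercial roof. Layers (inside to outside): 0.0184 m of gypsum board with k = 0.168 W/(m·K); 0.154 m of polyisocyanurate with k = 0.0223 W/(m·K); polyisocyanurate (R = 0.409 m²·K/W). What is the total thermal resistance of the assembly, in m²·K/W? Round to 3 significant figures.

7.42 m²·K/W

0.0184/0.168 = 0.1095
0.154/0.0223 = 6.906
R_total = 0.1095 + 6.906 + 0.409 = 7.424 m²·K/W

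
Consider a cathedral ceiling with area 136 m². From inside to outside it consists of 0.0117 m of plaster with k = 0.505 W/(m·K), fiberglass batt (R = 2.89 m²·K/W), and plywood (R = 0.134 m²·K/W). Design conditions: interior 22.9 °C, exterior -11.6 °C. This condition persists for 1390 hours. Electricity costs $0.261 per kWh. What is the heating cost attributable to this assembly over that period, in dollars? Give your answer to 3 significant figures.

0.0117/0.505 = 0.02317
R_total = 0.02317 + 2.89 + 0.134 = 3.047 m²·K/W
Q = 136 × (22.9 − (-11.6)) / 3.047 = 1540 W
E = 1540 W × 1390 h / 1000 = 2140 kWh
Cost = 2140 × 0.261 = $558.6

559 dollars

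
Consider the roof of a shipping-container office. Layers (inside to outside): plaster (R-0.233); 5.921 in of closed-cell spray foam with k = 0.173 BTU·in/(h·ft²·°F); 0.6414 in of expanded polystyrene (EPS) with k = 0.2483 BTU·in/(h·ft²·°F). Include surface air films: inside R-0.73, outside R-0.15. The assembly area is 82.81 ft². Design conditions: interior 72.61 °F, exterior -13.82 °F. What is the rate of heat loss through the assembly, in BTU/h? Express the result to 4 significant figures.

5.921/0.173 = 34.225
0.6414/0.2483 = 2.5832
R_total = 0.73 + 0.233 + 34.225 + 2.5832 + 0.15 = 37.922 ft²·°F·h/BTU
Q = A·ΔT/R = 82.81 × (72.61 − (-13.82)) / 37.922 = 188.74 BTU/h

188.7 BTU/h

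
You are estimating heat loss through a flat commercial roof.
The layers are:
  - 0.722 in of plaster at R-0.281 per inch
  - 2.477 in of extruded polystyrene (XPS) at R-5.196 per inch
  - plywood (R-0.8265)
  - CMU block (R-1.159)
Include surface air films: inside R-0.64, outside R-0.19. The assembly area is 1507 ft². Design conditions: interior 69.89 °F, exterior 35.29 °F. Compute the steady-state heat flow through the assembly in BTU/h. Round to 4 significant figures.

0.722 × 0.281 = 0.20288
2.477 × 5.196 = 12.87
R_total = 0.64 + 0.20288 + 12.87 + 0.8265 + 1.159 + 0.19 = 15.889 ft²·°F·h/BTU
Q = A·ΔT/R = 1507 × (69.89 − 35.29) / 15.889 = 3281.7 BTU/h

3282 BTU/h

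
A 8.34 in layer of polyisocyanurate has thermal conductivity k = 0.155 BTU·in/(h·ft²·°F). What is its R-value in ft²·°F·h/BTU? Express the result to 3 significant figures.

R = L/k = 8.34/0.155 = 53.81 ft²·°F·h/BTU

53.8 ft²·°F·h/BTU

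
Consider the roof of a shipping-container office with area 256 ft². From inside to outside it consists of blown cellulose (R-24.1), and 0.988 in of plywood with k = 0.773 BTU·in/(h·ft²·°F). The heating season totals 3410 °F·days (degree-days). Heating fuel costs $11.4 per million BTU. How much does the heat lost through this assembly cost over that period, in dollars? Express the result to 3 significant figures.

9.41 dollars

0.988/0.773 = 1.278
R_total = 24.1 + 1.278 = 25.38 ft²·°F·h/BTU
E = A × HDD × 24 / R = 256 × 3410 × 24 / 25.38 = 825600 BTU
Cost = 825600/10⁶ × 11.4 = $9.411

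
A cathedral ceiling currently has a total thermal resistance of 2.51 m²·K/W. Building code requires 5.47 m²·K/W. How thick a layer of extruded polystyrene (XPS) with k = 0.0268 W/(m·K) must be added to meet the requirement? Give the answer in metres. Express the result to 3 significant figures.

0.0793 m

ΔR = 5.47 − 2.51 = 2.96 m²·K/W
L = ΔR × k = 2.96 × 0.0268 = 0.07933 m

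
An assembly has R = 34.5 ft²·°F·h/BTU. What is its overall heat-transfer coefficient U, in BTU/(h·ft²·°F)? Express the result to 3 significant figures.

U = 1/R = 1/34.5 = 0.02899

0.0290 BTU/(h·ft²·°F)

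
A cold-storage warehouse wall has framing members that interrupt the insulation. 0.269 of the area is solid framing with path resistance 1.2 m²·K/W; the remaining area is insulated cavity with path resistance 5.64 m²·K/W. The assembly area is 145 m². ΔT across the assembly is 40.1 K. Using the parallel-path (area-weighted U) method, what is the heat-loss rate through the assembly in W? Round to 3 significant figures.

2060 W

U_eff = 0.731/5.64 + 0.269/1.2 = 0.1296 + 0.2242 = 0.3538
R_eff = 1/U_eff = 2.827 m²·K/W
Q = 145 × 40.1 / 2.827 = 2057 W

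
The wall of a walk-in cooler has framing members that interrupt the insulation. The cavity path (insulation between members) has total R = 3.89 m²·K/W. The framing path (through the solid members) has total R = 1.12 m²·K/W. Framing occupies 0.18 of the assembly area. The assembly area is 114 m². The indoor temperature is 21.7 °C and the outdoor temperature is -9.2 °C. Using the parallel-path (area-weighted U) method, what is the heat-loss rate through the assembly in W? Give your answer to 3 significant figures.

U_eff = 0.82/3.89 + 0.18/1.12 = 0.2108 + 0.1607 = 0.3715
R_eff = 1/U_eff = 2.692 m²·K/W
Q = 114 × (21.7 − (-9.2)) / 2.692 = 1309 W

1310 W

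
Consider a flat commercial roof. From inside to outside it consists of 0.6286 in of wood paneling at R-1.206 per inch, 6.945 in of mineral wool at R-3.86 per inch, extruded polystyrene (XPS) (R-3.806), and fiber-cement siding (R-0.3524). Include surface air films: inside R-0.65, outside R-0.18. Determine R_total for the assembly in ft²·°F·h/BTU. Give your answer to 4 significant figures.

0.6286 × 1.206 = 0.75809
6.945 × 3.86 = 26.808
R_total = 0.65 + 0.75809 + 26.808 + 3.806 + 0.3524 + 0.18 = 32.554 ft²·°F·h/BTU

32.55 ft²·°F·h/BTU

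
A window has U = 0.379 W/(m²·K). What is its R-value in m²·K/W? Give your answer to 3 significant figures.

2.64 m²·K/W

R = 1/U = 1/0.379 = 2.639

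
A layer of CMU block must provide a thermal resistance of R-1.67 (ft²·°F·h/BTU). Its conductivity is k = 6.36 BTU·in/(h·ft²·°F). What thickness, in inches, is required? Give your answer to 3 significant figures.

10.6 in

L = R × k = 1.67 × 6.36 = 10.62 in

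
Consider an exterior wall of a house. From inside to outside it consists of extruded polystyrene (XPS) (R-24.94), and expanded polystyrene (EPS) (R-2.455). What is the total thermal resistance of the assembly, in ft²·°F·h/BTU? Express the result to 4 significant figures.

27.40 ft²·°F·h/BTU

R_total = 24.94 + 2.455 = 27.395 ft²·°F·h/BTU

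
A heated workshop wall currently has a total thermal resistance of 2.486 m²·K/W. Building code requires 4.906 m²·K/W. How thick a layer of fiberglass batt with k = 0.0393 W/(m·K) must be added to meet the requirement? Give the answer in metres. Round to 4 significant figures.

0.09511 m

ΔR = 4.906 − 2.486 = 2.42 m²·K/W
L = ΔR × k = 2.42 × 0.0393 = 0.095106 m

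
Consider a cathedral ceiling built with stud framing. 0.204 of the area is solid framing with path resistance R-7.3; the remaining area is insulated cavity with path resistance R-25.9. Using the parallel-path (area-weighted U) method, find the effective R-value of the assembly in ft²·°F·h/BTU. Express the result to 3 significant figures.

U_eff = 0.796/25.9 + 0.204/7.3 = 0.03073 + 0.02795 = 0.05868
R_eff = 1/U_eff = 17.04 ft²·°F·h/BTU

17.0 ft²·°F·h/BTU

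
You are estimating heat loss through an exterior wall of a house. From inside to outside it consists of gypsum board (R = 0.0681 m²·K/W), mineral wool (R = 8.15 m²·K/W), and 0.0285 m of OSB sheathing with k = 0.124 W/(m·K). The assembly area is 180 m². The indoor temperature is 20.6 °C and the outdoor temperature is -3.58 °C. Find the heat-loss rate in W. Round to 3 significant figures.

0.0285/0.124 = 0.2298
R_total = 0.0681 + 8.15 + 0.2298 = 8.448 m²·K/W
Q = A·ΔT/R = 180 × (20.6 − (-3.58)) / 8.448 = 515.2 W

515 W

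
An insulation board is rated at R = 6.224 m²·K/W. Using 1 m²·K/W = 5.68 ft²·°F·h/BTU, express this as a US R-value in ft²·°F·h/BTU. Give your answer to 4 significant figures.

R_US = 6.224 × 5.68 = 35.352

35.35 ft²·°F·h/BTU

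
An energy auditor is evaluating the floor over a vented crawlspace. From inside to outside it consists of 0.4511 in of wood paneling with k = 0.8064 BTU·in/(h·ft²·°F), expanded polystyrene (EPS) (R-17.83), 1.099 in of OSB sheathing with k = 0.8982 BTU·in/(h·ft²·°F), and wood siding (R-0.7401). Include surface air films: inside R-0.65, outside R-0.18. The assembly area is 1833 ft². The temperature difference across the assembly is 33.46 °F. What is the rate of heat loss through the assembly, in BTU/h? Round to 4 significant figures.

0.4511/0.8064 = 0.5594
1.099/0.8982 = 1.2236
R_total = 0.65 + 0.5594 + 17.83 + 1.2236 + 0.7401 + 0.18 = 21.183 ft²·°F·h/BTU
Q = A·ΔT/R = 1833 × 33.46 / 21.183 = 2895.3 BTU/h

2895 BTU/h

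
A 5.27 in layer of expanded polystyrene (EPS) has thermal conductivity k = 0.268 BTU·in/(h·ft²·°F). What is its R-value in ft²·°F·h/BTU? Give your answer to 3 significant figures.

19.7 ft²·°F·h/BTU

R = L/k = 5.27/0.268 = 19.66 ft²·°F·h/BTU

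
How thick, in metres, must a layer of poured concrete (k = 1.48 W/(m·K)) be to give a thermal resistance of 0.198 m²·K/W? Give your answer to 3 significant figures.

L = R·k = 0.198 × 1.48 = 0.293 m

0.293 m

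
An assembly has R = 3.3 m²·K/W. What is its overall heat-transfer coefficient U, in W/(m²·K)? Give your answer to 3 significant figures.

0.303 W/(m²·K)

U = 1/R = 1/3.3 = 0.303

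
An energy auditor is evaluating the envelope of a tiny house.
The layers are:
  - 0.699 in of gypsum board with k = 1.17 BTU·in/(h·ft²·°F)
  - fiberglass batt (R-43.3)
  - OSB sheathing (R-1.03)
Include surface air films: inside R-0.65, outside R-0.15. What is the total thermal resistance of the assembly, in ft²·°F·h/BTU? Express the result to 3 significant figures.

0.699/1.17 = 0.5974
R_total = 0.65 + 0.5974 + 43.3 + 1.03 + 0.15 = 45.73 ft²·°F·h/BTU

45.7 ft²·°F·h/BTU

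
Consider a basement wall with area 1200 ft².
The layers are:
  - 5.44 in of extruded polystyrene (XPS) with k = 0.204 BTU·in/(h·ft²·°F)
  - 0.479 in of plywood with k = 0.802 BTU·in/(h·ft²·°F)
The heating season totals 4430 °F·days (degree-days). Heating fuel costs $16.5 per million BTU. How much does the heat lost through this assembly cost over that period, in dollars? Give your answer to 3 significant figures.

5.44/0.204 = 26.67
0.479/0.802 = 0.5973
R_total = 26.67 + 0.5973 = 27.26 ft²·°F·h/BTU
E = A × HDD × 24 / R = 1200 × 4430 × 24 / 27.26 = 4680000 BTU
Cost = 4680000/10⁶ × 16.5 = $77.21

77.2 dollars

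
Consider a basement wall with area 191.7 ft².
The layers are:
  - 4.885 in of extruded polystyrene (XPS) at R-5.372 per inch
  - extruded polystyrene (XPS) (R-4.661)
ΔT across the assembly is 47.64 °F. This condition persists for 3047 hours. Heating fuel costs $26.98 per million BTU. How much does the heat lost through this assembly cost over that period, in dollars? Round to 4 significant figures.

24.29 dollars

4.885 × 5.372 = 26.242
R_total = 26.242 + 4.661 = 30.903 ft²·°F·h/BTU
Q = 191.7 × 47.64 / 30.903 = 295.52 BTU/h
E = 295.52 × 3047 = 900460 BTU
Cost = 900460/10⁶ × 26.98 = $24.294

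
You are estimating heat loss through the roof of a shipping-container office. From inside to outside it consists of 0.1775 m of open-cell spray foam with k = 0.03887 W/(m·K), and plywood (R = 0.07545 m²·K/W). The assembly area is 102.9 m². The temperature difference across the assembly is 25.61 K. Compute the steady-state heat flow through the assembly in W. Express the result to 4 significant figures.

567.7 W

0.1775/0.03887 = 4.5665
R_total = 4.5665 + 0.07545 = 4.642 m²·K/W
Q = A·ΔT/R = 102.9 × 25.61 / 4.642 = 567.71 W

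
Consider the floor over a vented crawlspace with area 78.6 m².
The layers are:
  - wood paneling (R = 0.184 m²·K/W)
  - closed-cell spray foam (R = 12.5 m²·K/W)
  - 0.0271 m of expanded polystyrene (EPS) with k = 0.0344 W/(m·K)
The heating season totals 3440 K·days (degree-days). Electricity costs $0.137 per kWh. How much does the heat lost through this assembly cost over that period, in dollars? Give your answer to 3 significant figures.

0.0271/0.0344 = 0.7878
R_total = 0.184 + 12.5 + 0.7878 = 13.47 m²·K/W
E = A × HDD × 24 / R / 1000 = 78.6 × 3440 × 24 / 13.47 / 1000 = 481.7 kWh
Cost = 481.7 × 0.137 = $65.99

66.0 dollars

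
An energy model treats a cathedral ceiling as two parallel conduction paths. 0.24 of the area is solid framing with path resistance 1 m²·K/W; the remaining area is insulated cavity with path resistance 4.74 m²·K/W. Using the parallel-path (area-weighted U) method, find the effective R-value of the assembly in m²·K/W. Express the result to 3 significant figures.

U_eff = 0.76/4.74 + 0.24/1 = 0.1603 + 0.24 = 0.4003
R_eff = 1/U_eff = 2.498 m²·K/W

2.50 m²·K/W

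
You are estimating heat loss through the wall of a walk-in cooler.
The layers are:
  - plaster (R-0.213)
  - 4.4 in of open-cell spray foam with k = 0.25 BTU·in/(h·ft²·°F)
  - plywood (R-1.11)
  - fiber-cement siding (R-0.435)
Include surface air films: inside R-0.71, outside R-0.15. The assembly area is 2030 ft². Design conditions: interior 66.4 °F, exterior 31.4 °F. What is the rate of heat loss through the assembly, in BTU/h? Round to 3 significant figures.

4.4/0.25 = 17.6
R_total = 0.71 + 0.213 + 17.6 + 1.11 + 0.435 + 0.15 = 20.22 ft²·°F·h/BTU
Q = A·ΔT/R = 2030 × (66.4 − 31.4) / 20.22 = 3514 BTU/h

3510 BTU/h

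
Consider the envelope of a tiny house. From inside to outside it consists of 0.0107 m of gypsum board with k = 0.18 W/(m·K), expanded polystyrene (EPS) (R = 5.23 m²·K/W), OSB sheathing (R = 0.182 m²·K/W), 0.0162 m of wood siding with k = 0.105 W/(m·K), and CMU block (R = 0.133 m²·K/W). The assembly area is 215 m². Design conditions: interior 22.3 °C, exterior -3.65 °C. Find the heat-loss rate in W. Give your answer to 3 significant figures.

969 W

0.0107/0.18 = 0.05944
0.0162/0.105 = 0.1543
R_total = 0.05944 + 5.23 + 0.182 + 0.1543 + 0.133 = 5.759 m²·K/W
Q = A·ΔT/R = 215 × (22.3 − (-3.65)) / 5.759 = 968.8 W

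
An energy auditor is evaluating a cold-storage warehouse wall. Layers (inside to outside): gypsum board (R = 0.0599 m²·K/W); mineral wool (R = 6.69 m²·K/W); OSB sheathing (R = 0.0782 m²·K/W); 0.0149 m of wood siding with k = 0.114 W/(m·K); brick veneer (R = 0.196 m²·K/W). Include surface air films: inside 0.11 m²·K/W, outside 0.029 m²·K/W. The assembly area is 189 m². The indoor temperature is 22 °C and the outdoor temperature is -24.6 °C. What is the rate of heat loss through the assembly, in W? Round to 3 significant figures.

0.0149/0.114 = 0.1307
R_total = 0.11 + 0.0599 + 6.69 + 0.0782 + 0.1307 + 0.196 + 0.029 = 7.294 m²·K/W
Q = A·ΔT/R = 189 × (22 − (-24.6)) / 7.294 = 1208 W

1210 W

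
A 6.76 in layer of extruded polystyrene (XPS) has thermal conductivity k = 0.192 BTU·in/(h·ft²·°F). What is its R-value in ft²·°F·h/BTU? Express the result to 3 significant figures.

R = L/k = 6.76/0.192 = 35.21 ft²·°F·h/BTU

35.2 ft²·°F·h/BTU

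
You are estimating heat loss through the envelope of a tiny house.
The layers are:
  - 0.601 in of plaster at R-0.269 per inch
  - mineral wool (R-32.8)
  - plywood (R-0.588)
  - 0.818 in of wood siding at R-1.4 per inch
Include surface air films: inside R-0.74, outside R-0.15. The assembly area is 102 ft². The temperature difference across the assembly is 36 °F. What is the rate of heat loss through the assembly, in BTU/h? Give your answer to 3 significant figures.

0.601 × 0.269 = 0.1617
0.818 × 1.4 = 1.145
R_total = 0.74 + 0.1617 + 32.8 + 0.588 + 1.145 + 0.15 = 35.58 ft²·°F·h/BTU
Q = A·ΔT/R = 102 × 36 / 35.58 = 103.2 BTU/h

103 BTU/h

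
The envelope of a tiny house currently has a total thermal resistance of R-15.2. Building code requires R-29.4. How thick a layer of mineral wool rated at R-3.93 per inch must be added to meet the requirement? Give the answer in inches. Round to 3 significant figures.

ΔR = 29.4 − 15.2 = 14.2 ft²·°F·h/BTU
L = ΔR / (R/in) = 14.2/3.93 = 3.613 in

3.61 in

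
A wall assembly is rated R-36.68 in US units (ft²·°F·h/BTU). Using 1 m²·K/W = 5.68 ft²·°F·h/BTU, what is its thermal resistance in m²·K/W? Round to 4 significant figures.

R_SI = 36.68/5.68 = 6.4577

6.458 m²·K/W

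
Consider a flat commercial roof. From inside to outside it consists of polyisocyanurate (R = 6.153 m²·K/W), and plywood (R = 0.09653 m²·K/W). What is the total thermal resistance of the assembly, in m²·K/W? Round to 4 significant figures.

R_total = 6.153 + 0.09653 = 6.2495 m²·K/W

6.250 m²·K/W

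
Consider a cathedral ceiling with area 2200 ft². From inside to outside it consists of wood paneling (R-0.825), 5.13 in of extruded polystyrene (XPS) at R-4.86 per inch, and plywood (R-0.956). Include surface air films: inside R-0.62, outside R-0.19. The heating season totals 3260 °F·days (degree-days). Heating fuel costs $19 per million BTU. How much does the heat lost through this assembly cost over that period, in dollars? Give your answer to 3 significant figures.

5.13 × 4.86 = 24.93
R_total = 0.62 + 0.825 + 24.93 + 0.956 + 0.19 = 27.52 ft²·°F·h/BTU
E = A × HDD × 24 / R = 2200 × 3260 × 24 / 27.52 = 6254000 BTU
Cost = 6254000/10⁶ × 19 = $118.8

119 dollars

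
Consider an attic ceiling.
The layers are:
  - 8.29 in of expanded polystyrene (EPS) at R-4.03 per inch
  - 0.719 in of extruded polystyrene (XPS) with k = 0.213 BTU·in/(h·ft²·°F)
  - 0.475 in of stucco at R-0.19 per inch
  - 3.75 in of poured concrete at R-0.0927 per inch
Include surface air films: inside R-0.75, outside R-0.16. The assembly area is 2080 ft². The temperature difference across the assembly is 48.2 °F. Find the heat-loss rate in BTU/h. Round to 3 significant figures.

2630 BTU/h

8.29 × 4.03 = 33.41
0.719/0.213 = 3.376
0.475 × 0.19 = 0.09025
3.75 × 0.0927 = 0.3476
R_total = 0.75 + 33.41 + 3.376 + 0.09025 + 0.3476 + 0.16 = 38.13 ft²·°F·h/BTU
Q = A·ΔT/R = 2080 × 48.2 / 38.13 = 2629 BTU/h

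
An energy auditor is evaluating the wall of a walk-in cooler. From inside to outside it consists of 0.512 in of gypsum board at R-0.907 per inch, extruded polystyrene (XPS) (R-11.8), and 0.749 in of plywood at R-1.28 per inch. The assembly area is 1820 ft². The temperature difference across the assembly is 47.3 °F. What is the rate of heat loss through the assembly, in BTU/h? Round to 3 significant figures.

0.512 × 0.907 = 0.4644
0.749 × 1.28 = 0.9587
R_total = 0.4644 + 11.8 + 0.9587 = 13.22 ft²·°F·h/BTU
Q = A·ΔT/R = 1820 × 47.3 / 13.22 = 6510 BTU/h

6510 BTU/h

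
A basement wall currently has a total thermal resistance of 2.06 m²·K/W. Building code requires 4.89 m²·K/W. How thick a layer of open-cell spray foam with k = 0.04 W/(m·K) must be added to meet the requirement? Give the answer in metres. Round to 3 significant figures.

0.113 m

ΔR = 4.89 − 2.06 = 2.83 m²·K/W
L = ΔR × k = 2.83 × 0.04 = 0.1132 m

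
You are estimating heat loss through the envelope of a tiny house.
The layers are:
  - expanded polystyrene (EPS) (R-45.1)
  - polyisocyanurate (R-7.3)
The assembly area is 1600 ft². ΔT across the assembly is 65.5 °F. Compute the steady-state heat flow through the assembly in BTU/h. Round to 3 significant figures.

R_total = 45.1 + 7.3 = 52.4 ft²·°F·h/BTU
Q = A·ΔT/R = 1600 × 65.5 / 52.4 = 2000 BTU/h

2000 BTU/h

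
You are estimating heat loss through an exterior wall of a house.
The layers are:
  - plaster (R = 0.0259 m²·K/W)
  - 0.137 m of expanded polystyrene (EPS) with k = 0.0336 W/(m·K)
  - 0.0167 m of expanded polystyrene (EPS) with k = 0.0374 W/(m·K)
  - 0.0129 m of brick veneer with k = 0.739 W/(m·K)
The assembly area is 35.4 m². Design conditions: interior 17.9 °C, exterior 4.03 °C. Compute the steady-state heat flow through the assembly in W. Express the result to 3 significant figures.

0.137/0.0336 = 4.077
0.0167/0.0374 = 0.4465
0.0129/0.739 = 0.01746
R_total = 0.0259 + 4.077 + 0.4465 + 0.01746 = 4.567 m²·K/W
Q = A·ΔT/R = 35.4 × (17.9 − 4.03) / 4.567 = 107.5 W

108 W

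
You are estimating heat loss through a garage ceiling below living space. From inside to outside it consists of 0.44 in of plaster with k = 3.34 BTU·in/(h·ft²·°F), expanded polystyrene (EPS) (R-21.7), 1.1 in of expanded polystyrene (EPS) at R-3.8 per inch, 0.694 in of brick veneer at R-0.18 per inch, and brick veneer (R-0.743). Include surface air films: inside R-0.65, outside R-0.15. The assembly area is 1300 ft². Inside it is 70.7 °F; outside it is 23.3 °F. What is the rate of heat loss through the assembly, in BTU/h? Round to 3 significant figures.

2230 BTU/h

0.44/3.34 = 0.1317
1.1 × 3.8 = 4.18
0.694 × 0.18 = 0.1249
R_total = 0.65 + 0.1317 + 21.7 + 4.18 + 0.1249 + 0.743 + 0.15 = 27.68 ft²·°F·h/BTU
Q = A·ΔT/R = 1300 × (70.7 − 23.3) / 27.68 = 2226 BTU/h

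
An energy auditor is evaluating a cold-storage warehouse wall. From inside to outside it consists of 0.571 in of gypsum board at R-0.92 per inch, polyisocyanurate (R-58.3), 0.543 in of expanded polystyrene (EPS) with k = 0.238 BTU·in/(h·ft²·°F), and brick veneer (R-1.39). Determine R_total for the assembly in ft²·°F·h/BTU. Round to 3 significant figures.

0.571 × 0.92 = 0.5253
0.543/0.238 = 2.282
R_total = 0.5253 + 58.3 + 2.282 + 1.39 = 62.5 ft²·°F·h/BTU

62.5 ft²·°F·h/BTU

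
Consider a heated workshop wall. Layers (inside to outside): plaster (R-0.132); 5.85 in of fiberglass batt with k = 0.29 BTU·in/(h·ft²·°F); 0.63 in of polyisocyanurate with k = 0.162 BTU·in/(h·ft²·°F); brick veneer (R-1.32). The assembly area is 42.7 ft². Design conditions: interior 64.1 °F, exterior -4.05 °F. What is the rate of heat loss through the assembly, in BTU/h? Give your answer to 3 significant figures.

5.85/0.29 = 20.17
0.63/0.162 = 3.889
R_total = 0.132 + 20.17 + 3.889 + 1.32 = 25.51 ft²·°F·h/BTU
Q = A·ΔT/R = 42.7 × (64.1 − (-4.05)) / 25.51 = 114.1 BTU/h

114 BTU/h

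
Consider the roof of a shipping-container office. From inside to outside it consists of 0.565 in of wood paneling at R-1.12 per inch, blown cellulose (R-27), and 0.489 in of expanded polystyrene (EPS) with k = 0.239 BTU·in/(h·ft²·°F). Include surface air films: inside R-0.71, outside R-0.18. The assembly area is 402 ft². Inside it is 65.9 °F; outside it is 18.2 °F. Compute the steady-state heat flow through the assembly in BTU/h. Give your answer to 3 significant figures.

0.565 × 1.12 = 0.6328
0.489/0.239 = 2.046
R_total = 0.71 + 0.6328 + 27 + 2.046 + 0.18 = 30.57 ft²·°F·h/BTU
Q = A·ΔT/R = 402 × (65.9 − 18.2) / 30.57 = 627.3 BTU/h

627 BTU/h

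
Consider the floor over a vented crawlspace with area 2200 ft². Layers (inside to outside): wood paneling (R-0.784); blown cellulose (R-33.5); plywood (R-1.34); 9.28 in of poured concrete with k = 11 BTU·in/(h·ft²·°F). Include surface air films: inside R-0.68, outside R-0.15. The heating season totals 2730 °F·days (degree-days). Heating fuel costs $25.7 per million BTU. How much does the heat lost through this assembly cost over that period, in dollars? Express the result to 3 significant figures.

99.3 dollars

9.28/11 = 0.8436
R_total = 0.68 + 0.784 + 33.5 + 1.34 + 0.8436 + 0.15 = 37.3 ft²·°F·h/BTU
E = A × HDD × 24 / R = 2200 × 2730 × 24 / 37.3 = 3865000 BTU
Cost = 3865000/10⁶ × 25.7 = $99.32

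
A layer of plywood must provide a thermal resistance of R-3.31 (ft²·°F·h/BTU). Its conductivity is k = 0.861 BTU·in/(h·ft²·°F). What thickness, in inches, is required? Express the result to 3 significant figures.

L = R × k = 3.31 × 0.861 = 2.85 in

2.85 in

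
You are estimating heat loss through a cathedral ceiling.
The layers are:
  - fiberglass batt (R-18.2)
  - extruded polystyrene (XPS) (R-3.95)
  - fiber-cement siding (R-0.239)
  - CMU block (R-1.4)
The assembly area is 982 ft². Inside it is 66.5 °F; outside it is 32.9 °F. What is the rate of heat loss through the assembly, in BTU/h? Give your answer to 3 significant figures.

R_total = 18.2 + 3.95 + 0.239 + 1.4 = 23.79 ft²·°F·h/BTU
Q = A·ΔT/R = 982 × (66.5 − 32.9) / 23.79 = 1387 BTU/h

1390 BTU/h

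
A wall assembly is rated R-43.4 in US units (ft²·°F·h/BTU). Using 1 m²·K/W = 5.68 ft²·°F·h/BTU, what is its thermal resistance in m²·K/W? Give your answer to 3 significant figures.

7.64 m²·K/W

R_SI = 43.4/5.68 = 7.641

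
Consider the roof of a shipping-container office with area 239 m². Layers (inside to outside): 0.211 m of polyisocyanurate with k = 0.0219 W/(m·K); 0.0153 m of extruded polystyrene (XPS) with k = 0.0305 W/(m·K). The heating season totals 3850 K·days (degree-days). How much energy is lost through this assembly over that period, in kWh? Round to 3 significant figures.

0.211/0.0219 = 9.635
0.0153/0.0305 = 0.5016
R_total = 9.635 + 0.5016 = 10.14 m²·K/W
E = A × HDD × 24 / R / 1000 = 239 × 3850 × 24 / 10.14 / 1000 = 2179 kWh

2180 kWh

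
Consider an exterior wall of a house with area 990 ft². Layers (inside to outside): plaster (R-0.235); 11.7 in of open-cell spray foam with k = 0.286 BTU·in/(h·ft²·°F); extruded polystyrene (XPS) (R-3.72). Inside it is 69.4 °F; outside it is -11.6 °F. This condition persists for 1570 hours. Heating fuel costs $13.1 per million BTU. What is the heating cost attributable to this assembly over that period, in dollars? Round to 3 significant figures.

11.7/0.286 = 40.91
R_total = 0.235 + 40.91 + 3.72 = 44.86 ft²·°F·h/BTU
Q = 990 × (69.4 − (-11.6)) / 44.86 = 1787 BTU/h
E = 1787 × 1570 = 2806000 BTU
Cost = 2806000/10⁶ × 13.1 = $36.76

36.8 dollars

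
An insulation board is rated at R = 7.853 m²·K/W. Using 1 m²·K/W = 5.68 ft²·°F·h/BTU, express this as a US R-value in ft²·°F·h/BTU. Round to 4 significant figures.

44.61 ft²·°F·h/BTU

R_US = 7.853 × 5.68 = 44.605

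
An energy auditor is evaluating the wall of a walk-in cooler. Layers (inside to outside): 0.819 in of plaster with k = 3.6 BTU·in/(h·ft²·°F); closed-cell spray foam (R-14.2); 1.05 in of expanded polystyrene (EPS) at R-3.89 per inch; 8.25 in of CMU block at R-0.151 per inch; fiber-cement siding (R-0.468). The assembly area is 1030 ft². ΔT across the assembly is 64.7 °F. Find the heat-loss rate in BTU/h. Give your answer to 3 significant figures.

0.819/3.6 = 0.2275
1.05 × 3.89 = 4.085
8.25 × 0.151 = 1.246
R_total = 0.2275 + 14.2 + 4.085 + 1.246 + 0.468 = 20.23 ft²·°F·h/BTU
Q = A·ΔT/R = 1030 × 64.7 / 20.23 = 3295 BTU/h

3290 BTU/h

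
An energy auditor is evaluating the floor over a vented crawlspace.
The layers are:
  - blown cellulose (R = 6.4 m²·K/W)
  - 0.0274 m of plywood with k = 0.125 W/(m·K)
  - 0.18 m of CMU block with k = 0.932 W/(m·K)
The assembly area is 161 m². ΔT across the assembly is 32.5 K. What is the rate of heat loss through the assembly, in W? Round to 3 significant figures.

0.0274/0.125 = 0.2192
0.18/0.932 = 0.1931
R_total = 6.4 + 0.2192 + 0.1931 = 6.812 m²·K/W
Q = A·ΔT/R = 161 × 32.5 / 6.812 = 768.1 W

768 W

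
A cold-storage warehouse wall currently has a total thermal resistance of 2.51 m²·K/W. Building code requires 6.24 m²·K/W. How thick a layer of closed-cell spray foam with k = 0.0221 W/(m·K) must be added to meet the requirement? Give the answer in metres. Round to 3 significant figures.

0.0824 m

ΔR = 6.24 − 2.51 = 3.73 m²·K/W
L = ΔR × k = 3.73 × 0.0221 = 0.08243 m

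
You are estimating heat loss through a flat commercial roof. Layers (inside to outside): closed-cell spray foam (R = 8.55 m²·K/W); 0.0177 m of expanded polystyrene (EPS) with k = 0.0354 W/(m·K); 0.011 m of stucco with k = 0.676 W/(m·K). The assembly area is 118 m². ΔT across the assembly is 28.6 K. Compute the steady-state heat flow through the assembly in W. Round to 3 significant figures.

0.0177/0.0354 = 0.5
0.011/0.676 = 0.01627
R_total = 8.55 + 0.5 + 0.01627 = 9.066 m²·K/W
Q = A·ΔT/R = 118 × 28.6 / 9.066 = 372.2 W

372 W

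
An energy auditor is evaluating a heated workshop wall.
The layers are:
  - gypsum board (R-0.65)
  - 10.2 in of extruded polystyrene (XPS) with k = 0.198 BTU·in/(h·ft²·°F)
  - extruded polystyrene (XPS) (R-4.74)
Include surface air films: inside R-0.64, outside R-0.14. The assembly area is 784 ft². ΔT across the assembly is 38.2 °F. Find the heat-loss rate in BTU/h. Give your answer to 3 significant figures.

519 BTU/h

10.2/0.198 = 51.52
R_total = 0.64 + 0.65 + 51.52 + 4.74 + 0.14 = 57.69 ft²·°F·h/BTU
Q = A·ΔT/R = 784 × 38.2 / 57.69 = 519.2 BTU/h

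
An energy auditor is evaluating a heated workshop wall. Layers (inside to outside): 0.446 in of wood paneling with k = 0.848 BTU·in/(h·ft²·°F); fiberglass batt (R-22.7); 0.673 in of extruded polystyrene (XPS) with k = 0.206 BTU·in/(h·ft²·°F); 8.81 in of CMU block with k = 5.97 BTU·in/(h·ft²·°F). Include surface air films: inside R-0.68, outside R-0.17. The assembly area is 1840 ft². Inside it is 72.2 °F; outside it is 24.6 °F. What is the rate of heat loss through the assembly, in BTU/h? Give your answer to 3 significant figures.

0.446/0.848 = 0.5259
0.673/0.206 = 3.267
8.81/5.97 = 1.476
R_total = 0.68 + 0.5259 + 22.7 + 3.267 + 1.476 + 0.17 = 28.82 ft²·°F·h/BTU
Q = A·ΔT/R = 1840 × (72.2 − 24.6) / 28.82 = 3039 BTU/h

3040 BTU/h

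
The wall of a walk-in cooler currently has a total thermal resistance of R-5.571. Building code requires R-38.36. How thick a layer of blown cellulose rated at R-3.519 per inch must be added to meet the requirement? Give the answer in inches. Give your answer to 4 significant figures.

ΔR = 38.36 − 5.571 = 32.789 ft²·°F·h/BTU
L = ΔR / (R/in) = 32.789/3.519 = 9.3177 in

9.318 in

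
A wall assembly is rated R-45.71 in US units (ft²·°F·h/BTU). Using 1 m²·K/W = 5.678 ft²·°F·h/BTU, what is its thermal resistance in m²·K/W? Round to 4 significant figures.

8.050 m²·K/W

R_SI = 45.71/5.678 = 8.0504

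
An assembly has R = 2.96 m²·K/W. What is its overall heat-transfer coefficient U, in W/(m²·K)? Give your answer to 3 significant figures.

U = 1/R = 1/2.96 = 0.3378

0.338 W/(m²·K)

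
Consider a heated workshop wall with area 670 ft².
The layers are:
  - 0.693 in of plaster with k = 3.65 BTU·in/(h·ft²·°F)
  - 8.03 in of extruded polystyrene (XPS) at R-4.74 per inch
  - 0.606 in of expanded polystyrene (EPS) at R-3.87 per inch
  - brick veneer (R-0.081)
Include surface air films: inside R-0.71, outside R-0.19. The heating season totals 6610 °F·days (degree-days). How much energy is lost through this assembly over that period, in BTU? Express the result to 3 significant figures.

0.693/3.65 = 0.1899
8.03 × 4.74 = 38.06
0.606 × 3.87 = 2.345
R_total = 0.71 + 0.1899 + 38.06 + 2.345 + 0.081 + 0.19 = 41.58 ft²·°F·h/BTU
E = A × HDD × 24 / R = 670 × 6610 × 24 / 41.58 = 2556000 BTU

2560000 BTU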